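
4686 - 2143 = 2543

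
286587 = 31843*9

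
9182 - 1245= 7937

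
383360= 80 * 4792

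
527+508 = 1035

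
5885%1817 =434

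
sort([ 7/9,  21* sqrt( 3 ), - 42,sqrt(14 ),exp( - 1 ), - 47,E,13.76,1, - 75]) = [ - 75, - 47, - 42, exp ( - 1), 7/9,  1, E,sqrt(14), 13.76 , 21*sqrt (3 ) ]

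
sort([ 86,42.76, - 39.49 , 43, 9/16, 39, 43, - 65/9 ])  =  [ - 39.49,-65/9, 9/16,39,  42.76, 43, 43,86]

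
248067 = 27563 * 9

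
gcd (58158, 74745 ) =9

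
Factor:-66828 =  - 2^2*3^1*5569^1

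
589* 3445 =2029105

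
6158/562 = 10  +  269/281=10.96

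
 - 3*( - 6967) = 20901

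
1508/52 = 29 = 29.00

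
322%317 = 5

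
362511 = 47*7713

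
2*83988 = 167976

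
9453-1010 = 8443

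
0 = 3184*0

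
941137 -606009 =335128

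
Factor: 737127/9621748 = 2^( - 2)*3^3 *23^1  *1187^1*2405437^( - 1) 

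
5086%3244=1842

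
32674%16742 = 15932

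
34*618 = 21012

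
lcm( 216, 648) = 648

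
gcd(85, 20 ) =5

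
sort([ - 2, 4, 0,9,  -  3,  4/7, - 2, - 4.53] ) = [ - 4.53, - 3, -2, - 2,  0,  4/7, 4, 9]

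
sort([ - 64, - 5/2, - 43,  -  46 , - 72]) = [-72 ,  -  64 ,  -  46, - 43, - 5/2] 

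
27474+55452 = 82926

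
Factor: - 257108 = - 2^2*17^1* 19^1*199^1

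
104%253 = 104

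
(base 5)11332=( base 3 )1011012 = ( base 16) 34a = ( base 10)842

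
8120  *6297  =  51131640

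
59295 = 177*335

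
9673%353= 142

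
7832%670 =462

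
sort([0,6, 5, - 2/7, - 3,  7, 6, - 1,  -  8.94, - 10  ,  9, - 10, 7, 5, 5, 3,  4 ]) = [ - 10, - 10, - 8.94, - 3, - 1,-2/7,0, 3,4, 5  ,  5,  5, 6, 6, 7, 7,9]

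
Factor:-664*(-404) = 268256 = 2^5*83^1*101^1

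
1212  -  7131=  - 5919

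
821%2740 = 821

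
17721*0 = 0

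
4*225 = 900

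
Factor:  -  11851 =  - 7^1*1693^1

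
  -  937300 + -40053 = - 977353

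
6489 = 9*721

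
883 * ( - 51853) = -45786199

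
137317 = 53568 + 83749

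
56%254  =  56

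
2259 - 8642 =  - 6383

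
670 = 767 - 97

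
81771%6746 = 819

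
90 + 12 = 102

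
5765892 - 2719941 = 3045951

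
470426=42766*11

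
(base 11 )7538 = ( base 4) 2123223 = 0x26EB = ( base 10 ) 9963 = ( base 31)ABC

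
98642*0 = 0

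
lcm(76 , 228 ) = 228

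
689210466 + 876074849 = 1565285315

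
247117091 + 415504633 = 662621724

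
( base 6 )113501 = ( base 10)9901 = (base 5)304101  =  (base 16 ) 26AD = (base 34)8J7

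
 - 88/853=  - 1+765/853 = - 0.10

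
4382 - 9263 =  - 4881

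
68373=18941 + 49432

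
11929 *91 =1085539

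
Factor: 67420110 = 2^1*3^1*5^1 *2247337^1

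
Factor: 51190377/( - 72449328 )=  - 2^( - 4 ) * 257^( - 1)*839^ (-1 )*2437637^1 = - 2437637/3449968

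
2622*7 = 18354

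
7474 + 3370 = 10844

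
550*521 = 286550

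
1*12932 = 12932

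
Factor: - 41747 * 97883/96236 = -4086321601/96236 = - 2^( - 2 )* 7^(-2)*109^1 * 383^1*491^( - 1)*97883^1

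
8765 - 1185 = 7580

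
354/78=4 + 7/13 = 4.54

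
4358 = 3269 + 1089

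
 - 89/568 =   -  89/568 = - 0.16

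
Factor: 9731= 37^1*263^1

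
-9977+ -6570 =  - 16547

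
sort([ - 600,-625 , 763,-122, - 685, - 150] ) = [-685, - 625,-600,- 150,-122 , 763 ]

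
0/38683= 0= 0.00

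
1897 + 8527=10424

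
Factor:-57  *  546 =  - 31122 = - 2^1* 3^2 *7^1*13^1*19^1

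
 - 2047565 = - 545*3757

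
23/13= 23/13 = 1.77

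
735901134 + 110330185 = 846231319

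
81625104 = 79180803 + 2444301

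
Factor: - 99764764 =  - 2^2*11^1 * 2267381^1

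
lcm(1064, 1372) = 52136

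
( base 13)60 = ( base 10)78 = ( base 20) 3I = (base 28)2M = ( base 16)4E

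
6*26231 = 157386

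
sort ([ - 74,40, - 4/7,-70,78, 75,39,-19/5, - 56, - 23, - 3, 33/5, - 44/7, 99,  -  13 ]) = [ - 74, - 70, - 56, - 23, - 13 ,  -  44/7 , - 19/5, - 3, - 4/7 , 33/5,39,40 , 75 , 78, 99 ] 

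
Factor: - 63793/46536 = - 2^(- 3)*3^(-1)*7^( - 1 )*277^( - 1)*63793^1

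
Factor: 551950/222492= 275975/111246 =2^( - 1 )*3^( - 1)*5^2*7^1* 19^1*83^1*18541^( - 1)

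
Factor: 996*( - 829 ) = -825684  =  - 2^2 * 3^1*83^1 * 829^1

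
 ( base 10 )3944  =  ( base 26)5li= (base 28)50o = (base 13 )1A45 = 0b111101101000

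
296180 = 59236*5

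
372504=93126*4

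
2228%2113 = 115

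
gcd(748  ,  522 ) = 2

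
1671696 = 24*69654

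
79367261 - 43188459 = 36178802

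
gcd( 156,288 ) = 12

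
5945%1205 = 1125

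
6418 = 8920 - 2502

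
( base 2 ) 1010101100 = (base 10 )684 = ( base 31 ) M2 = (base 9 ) 840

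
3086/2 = 1543 = 1543.00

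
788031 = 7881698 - 7093667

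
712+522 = 1234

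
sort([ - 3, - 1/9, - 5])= [ - 5, - 3,  -  1/9 ] 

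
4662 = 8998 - 4336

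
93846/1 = 93846 = 93846.00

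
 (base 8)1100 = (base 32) i0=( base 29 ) JP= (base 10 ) 576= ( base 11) 484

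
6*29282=175692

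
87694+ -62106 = 25588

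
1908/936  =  2 + 1/26=2.04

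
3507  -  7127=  - 3620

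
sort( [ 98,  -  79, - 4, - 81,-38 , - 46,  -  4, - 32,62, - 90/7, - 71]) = [ - 81,-79,- 71, - 46, - 38, -32, - 90/7 ,  -  4 , - 4,62,  98 ] 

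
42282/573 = 73 + 151/191 = 73.79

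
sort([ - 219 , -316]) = [ - 316,  -  219]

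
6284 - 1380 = 4904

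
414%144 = 126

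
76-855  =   - 779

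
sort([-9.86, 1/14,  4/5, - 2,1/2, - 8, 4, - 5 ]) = [ - 9.86, - 8, - 5,  -  2,1/14,  1/2,4/5 , 4]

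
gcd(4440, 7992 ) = 888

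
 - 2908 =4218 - 7126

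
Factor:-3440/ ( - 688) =5^1 = 5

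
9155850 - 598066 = 8557784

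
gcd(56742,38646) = 6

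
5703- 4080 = 1623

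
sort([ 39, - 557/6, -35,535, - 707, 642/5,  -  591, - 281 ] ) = [ - 707, - 591, - 281,-557/6 ,-35,  39, 642/5 , 535]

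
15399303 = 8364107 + 7035196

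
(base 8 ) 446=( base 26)b8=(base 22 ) D8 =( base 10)294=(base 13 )198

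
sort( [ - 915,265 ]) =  [ - 915,265]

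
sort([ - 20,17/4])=[ - 20,  17/4]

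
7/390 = 7/390 = 0.02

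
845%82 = 25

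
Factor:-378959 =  - 7^1 *43^1*1259^1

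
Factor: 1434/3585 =2^1*5^( - 1 ) = 2/5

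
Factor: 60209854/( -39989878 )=-30104927/19994939  =  - 53^( - 1)*59^1*377263^ (-1 )*510253^1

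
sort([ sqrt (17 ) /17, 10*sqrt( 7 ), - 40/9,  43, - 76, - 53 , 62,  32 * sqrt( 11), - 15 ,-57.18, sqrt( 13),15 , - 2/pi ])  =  [ - 76, - 57.18, - 53, - 15, - 40/9, - 2/pi , sqrt(17) /17,sqrt( 13),  15,10*sqrt(7),43,62,32*sqrt(11) ] 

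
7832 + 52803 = 60635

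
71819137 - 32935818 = 38883319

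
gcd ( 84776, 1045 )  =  1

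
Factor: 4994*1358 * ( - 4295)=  - 29128054340= -  2^2*5^1 * 7^1 * 11^1*97^1*227^1 * 859^1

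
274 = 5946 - 5672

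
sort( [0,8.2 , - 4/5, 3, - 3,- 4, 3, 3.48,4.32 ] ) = [ - 4, - 3, - 4/5, 0, 3,3, 3.48, 4.32, 8.2]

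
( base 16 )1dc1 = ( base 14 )2ac1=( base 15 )23CC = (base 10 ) 7617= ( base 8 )16701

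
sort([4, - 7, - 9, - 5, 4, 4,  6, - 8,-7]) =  [-9, - 8,-7,-7,  -  5, 4,  4,  4,  6 ] 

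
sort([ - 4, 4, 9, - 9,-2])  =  [ - 9, - 4 , - 2,  4, 9] 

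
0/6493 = 0 = 0.00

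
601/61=9 + 52/61= 9.85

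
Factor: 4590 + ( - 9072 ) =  -4482 = - 2^1*3^3*83^1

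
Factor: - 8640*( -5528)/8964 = 2^7 * 5^1*83^( - 1)*691^1 = 442240/83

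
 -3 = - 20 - -17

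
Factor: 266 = 2^1 * 7^1*19^1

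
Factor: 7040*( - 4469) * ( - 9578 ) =2^8*5^1*11^1*41^1*109^1 *4789^1 = 301340737280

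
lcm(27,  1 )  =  27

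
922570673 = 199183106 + 723387567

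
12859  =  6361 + 6498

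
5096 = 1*5096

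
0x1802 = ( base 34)5AQ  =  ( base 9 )8378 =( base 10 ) 6146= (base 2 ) 1100000000010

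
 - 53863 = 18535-72398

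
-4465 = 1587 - 6052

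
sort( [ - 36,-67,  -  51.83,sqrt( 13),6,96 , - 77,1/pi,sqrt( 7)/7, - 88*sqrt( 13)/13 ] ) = [ - 77, - 67, - 51.83, - 36 , - 88*sqrt(13)/13, 1/pi, sqrt(7)/7,sqrt( 13 ),6,96]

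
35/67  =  35/67 = 0.52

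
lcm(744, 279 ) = 2232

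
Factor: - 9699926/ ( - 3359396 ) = 2^ ( - 1)*79^( - 1)*1319^1*3677^1*10631^( - 1 ) = 4849963/1679698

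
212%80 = 52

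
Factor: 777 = 3^1*7^1 * 37^1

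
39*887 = 34593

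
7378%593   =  262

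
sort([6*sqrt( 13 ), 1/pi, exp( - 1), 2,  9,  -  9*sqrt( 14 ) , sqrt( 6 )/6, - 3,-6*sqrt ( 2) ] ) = [-9 * sqrt( 14 ), - 6*sqrt( 2 ) ,- 3, 1/pi,exp( - 1), sqrt (6 ) /6, 2,9 , 6 * sqrt( 13)]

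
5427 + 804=6231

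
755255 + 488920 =1244175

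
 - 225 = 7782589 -7782814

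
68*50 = 3400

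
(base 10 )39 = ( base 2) 100111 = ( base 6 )103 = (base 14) 2B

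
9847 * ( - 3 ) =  - 29541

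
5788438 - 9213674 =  - 3425236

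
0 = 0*61890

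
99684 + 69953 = 169637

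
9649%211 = 154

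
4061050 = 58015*70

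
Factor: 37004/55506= 2/3 = 2^1* 3^( - 1)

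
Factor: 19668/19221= 44/43  =  2^2*11^1 * 43^( - 1 ) 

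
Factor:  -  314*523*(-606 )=99518532 = 2^2*3^1*101^1 *157^1*523^1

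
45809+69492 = 115301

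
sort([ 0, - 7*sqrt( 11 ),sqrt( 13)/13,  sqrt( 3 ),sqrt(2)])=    [ - 7 *sqrt( 11 )  ,  0, sqrt (13 ) /13 , sqrt ( 2),sqrt( 3 )]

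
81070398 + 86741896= 167812294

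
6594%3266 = 62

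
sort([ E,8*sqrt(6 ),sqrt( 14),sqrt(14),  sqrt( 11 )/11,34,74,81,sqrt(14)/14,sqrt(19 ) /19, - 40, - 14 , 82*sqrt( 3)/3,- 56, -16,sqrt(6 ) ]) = [ - 56 ,  -  40,  -  16,-14,sqrt( 19 ) /19,  sqrt( 14 )/14, sqrt(11)/11, sqrt(6),E,sqrt(14 ), sqrt( 14),8*sqrt( 6),  34, 82*sqrt( 3) /3,74,81]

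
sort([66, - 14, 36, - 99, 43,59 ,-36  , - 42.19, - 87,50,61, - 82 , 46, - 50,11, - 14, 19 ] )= [ - 99, - 87,-82, - 50, - 42.19,-36, - 14,-14, 11, 19, 36,43, 46,50, 59,61, 66 ]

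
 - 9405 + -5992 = -15397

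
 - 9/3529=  - 1 + 3520/3529=-0.00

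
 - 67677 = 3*( - 22559)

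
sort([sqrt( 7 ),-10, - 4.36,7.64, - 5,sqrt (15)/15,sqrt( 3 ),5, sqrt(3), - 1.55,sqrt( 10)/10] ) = [-10, - 5,-4.36, - 1.55,sqrt ( 15)/15,sqrt(10)/10,  sqrt( 3),sqrt(3 ),sqrt( 7 ),5, 7.64]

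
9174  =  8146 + 1028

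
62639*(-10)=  - 626390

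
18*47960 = 863280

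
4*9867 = 39468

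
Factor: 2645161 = 19^1*23^1*6053^1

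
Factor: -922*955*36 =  - 2^3*3^2*5^1*191^1*461^1  =  - 31698360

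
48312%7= 5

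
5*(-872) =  -4360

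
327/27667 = 327/27667 = 0.01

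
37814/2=18907=18907.00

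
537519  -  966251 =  - 428732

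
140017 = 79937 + 60080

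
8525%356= 337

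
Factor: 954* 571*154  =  83889036=2^2*3^2 * 7^1 * 11^1*53^1*571^1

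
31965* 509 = 16270185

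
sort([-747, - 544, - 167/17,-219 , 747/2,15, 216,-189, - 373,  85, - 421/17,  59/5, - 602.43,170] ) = [ - 747, - 602.43, - 544,- 373, - 219, - 189, - 421/17, - 167/17,59/5, 15,85, 170,216,747/2]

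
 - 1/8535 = -1 +8534/8535  =  -0.00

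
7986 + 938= 8924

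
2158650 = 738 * 2925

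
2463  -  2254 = 209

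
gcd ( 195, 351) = 39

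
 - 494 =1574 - 2068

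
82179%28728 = 24723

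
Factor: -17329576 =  - 2^3*11^1* 196927^1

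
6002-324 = 5678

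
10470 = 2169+8301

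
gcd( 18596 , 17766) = 2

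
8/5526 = 4/2763 = 0.00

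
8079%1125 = 204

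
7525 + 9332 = 16857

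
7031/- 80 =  - 88 + 9/80 = - 87.89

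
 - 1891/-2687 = 1891/2687 = 0.70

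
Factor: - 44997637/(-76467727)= 7^( - 1 )*23^1*  1187^( - 1 ) *9203^( - 1)*1956419^1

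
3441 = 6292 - 2851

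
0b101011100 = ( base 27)co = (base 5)2343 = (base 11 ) 297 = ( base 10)348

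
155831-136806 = 19025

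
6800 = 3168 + 3632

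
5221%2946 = 2275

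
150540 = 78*1930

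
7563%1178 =495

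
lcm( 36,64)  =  576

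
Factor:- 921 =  - 3^1*307^1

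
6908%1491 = 944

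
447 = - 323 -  - 770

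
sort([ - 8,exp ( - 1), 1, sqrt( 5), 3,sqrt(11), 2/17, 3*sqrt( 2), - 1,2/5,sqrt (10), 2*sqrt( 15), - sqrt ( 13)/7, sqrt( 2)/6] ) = [ - 8,  -  1, - sqrt ( 13)/7,  2/17, sqrt(2 )/6, exp(  -  1), 2/5, 1, sqrt(5), 3,  sqrt( 10),sqrt (11 ), 3 * sqrt( 2), 2*sqrt( 15)]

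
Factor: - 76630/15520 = - 2^( - 4 )*79^1=-79/16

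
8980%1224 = 412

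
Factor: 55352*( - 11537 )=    - 2^3 *11^1*17^1*37^1*83^1 * 139^1=-  638596024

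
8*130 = 1040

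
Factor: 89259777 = 3^2 * 19^2*83^1*331^1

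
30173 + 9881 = 40054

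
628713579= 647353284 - 18639705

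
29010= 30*967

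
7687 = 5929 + 1758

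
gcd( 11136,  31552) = 1856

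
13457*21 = 282597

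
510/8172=85/1362 = 0.06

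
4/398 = 2/199 = 0.01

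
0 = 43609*0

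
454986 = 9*50554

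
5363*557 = 2987191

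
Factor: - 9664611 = -3^1 * 11^1* 292867^1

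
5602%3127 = 2475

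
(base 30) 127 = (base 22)1ll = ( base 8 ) 1707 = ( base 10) 967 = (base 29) 14A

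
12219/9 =4073/3 = 1357.67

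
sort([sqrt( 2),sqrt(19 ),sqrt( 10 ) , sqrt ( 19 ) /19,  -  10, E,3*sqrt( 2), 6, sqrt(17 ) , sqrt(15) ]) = [  -  10,sqrt( 19)/19,sqrt( 2), E,sqrt( 10),  sqrt( 15 ), sqrt( 17 ),3 * sqrt( 2 ), sqrt( 19),6 ] 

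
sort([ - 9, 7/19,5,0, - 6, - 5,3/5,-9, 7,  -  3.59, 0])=[ - 9, - 9,  -  6,  -  5, - 3.59 , 0,0, 7/19,3/5 , 5, 7]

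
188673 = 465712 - 277039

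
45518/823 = 45518/823 = 55.31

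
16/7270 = 8/3635 = 0.00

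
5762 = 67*86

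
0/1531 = 0 =0.00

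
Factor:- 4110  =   - 2^1*3^1*5^1*137^1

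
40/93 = 40/93  =  0.43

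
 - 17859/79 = - 17859/79 = - 226.06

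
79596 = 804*99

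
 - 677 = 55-732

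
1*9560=9560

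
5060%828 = 92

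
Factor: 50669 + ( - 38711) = 11958 = 2^1*3^1*1993^1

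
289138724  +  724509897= 1013648621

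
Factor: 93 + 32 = 5^3 = 125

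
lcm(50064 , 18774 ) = 150192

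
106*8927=946262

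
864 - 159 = 705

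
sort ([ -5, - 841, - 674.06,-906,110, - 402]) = [ - 906, - 841, - 674.06, - 402,-5, 110]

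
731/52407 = 731/52407 = 0.01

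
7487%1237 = 65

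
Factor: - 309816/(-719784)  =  331^1*769^( - 1 ) = 331/769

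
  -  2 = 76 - 78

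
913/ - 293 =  - 913/293  =  - 3.12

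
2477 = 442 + 2035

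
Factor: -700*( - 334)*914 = 213693200 = 2^4*5^2*7^1*167^1* 457^1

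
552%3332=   552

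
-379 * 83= - 31457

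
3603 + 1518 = 5121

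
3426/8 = 428 + 1/4 = 428.25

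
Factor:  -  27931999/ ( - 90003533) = 127^1*5479^( - 1)*16427^( - 1)*219937^1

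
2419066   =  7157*338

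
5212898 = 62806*83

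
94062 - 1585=92477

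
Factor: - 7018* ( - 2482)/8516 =11^2* 17^1 * 29^1*73^1*2129^( - 1 )=4354669/2129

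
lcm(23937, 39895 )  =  119685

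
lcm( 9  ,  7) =63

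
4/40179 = 4/40179 = 0.00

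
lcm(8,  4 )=8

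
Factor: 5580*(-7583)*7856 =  - 2^6*3^2*5^1 *31^1*491^1*7583^1 = -332412027840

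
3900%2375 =1525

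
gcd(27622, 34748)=14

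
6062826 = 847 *7158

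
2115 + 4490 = 6605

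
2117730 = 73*29010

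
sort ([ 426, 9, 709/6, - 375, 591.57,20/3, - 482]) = [-482, - 375, 20/3,9 , 709/6,426, 591.57] 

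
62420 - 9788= 52632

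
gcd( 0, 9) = 9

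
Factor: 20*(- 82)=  - 1640 = - 2^3*5^1 * 41^1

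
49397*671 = 33145387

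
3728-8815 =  - 5087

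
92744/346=46372/173=268.05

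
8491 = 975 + 7516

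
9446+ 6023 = 15469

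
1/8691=1/8691=0.00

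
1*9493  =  9493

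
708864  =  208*3408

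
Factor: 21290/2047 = 2^1 * 5^1* 23^( - 1)*89^( - 1)*2129^1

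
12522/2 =6261 = 6261.00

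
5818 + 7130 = 12948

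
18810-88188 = -69378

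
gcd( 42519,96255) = 3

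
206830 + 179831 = 386661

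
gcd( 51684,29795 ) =59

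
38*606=23028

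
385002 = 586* 657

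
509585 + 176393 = 685978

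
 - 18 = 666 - 684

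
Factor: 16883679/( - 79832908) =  - 734073/3470996 = - 2^( - 2 ) *3^1*19^( -1)*109^( - 1)*419^(-1)*244691^1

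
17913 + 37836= 55749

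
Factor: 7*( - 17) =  - 7^1*17^1 = -119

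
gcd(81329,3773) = 1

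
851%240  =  131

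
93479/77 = 1214 + 1/77 = 1214.01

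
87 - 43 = 44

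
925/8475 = 37/339   =  0.11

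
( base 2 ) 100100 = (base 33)13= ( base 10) 36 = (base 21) 1f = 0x24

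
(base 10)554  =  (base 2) 1000101010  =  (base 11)464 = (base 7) 1421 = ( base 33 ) gq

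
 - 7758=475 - 8233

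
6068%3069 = 2999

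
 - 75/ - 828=25/276 = 0.09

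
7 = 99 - 92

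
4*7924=31696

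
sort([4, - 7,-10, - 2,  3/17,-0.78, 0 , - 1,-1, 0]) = [ - 10 , - 7,- 2, - 1 , - 1, - 0.78,0 , 0, 3/17,4 ]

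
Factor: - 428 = -2^2*107^1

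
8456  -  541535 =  - 533079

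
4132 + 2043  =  6175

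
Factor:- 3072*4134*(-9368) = 118970302464=2^14 * 3^2 * 13^1*53^1 * 1171^1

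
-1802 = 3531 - 5333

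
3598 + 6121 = 9719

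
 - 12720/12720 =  - 1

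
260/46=5+ 15/23=5.65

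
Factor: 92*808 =2^5*23^1* 101^1=   74336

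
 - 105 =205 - 310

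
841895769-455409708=386486061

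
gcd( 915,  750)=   15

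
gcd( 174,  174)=174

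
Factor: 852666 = 2^1*3^1*142111^1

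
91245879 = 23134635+68111244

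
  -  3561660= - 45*79148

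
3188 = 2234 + 954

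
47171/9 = 47171/9=5241.22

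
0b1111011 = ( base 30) 43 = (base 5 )443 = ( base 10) 123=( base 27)4F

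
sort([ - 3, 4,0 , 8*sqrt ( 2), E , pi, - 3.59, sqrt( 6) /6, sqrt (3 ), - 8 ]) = [ - 8, - 3.59, - 3,0, sqrt(6)/6,sqrt(3 ),E, pi, 4, 8 * sqrt( 2) ] 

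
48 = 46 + 2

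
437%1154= 437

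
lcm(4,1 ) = 4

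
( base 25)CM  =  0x142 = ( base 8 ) 502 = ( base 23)e0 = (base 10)322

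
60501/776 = 77 + 749/776 = 77.97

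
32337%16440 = 15897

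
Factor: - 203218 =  - 2^1*17^1*43^1 *139^1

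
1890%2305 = 1890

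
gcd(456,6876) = 12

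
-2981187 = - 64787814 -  - 61806627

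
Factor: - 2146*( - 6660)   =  14292360 = 2^3*3^2*5^1*29^1*37^2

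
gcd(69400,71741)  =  1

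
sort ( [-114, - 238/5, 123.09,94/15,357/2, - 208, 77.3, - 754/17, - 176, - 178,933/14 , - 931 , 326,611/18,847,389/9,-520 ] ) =[ - 931, - 520, - 208, - 178, - 176, - 114, - 238/5, - 754/17,94/15,611/18,389/9,933/14,77.3,123.09, 357/2,326,847 ]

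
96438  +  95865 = 192303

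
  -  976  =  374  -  1350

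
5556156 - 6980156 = -1424000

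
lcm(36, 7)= 252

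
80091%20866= 17493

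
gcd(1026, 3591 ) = 513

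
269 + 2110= 2379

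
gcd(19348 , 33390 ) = 14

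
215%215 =0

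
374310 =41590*9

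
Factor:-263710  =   - 2^1*5^1*26371^1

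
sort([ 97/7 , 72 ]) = [ 97/7 , 72]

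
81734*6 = 490404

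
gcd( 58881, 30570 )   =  3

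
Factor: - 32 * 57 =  - 1824  =  - 2^5*3^1*19^1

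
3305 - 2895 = 410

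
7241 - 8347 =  - 1106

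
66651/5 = 66651/5= 13330.20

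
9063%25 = 13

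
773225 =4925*157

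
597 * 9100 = 5432700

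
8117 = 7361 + 756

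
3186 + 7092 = 10278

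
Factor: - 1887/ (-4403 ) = 3^1 * 7^( -1 ) =3/7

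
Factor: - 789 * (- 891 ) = 702999=3^5*11^1*263^1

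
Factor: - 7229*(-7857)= 56798253 = 3^4 * 97^1 * 7229^1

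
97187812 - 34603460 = 62584352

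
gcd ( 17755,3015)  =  335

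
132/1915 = 132/1915 = 0.07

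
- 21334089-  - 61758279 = 40424190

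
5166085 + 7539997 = 12706082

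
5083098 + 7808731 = 12891829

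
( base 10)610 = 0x262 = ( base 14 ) 318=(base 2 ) 1001100010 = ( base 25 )OA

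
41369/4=41369/4 = 10342.25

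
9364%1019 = 193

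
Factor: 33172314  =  2^1*3^1*7^2*112831^1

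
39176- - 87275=126451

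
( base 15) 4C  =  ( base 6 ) 200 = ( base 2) 1001000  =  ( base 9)80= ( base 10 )72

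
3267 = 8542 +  - 5275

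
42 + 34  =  76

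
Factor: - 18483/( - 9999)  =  61/33 = 3^( - 1 )*11^(-1) * 61^1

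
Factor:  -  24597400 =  - 2^3*5^2*19^1*6473^1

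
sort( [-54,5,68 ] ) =[ - 54, 5 , 68] 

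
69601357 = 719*96803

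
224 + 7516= 7740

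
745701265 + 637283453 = 1382984718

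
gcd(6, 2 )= 2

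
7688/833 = 9 + 191/833 = 9.23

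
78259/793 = 78259/793 = 98.69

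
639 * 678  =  433242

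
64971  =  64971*1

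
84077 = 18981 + 65096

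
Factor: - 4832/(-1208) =4 = 2^2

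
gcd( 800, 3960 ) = 40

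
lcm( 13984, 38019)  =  1216608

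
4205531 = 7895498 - 3689967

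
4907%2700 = 2207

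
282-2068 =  - 1786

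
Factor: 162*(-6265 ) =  - 1014930 = - 2^1 * 3^4*5^1*7^1* 179^1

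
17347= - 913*(  -  19 )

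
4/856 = 1/214  =  0.00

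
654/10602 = 109/1767= 0.06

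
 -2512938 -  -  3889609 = 1376671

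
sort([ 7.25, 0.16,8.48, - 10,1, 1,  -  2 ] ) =[ -10, - 2,0.16 , 1,1, 7.25, 8.48] 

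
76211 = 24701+51510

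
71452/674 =106 + 4/337 = 106.01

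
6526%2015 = 481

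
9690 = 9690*1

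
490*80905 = 39643450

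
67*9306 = 623502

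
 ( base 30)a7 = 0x133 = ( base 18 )H1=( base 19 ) G3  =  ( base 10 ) 307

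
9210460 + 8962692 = 18173152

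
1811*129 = 233619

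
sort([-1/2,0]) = [ - 1/2,0]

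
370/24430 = 37/2443 = 0.02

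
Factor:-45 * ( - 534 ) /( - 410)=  - 3^3 * 41^(-1 )*89^1 = -  2403/41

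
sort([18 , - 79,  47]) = [  -  79, 18, 47]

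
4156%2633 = 1523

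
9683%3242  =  3199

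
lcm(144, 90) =720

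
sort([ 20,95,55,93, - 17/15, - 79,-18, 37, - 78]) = [-79, - 78, - 18, - 17/15,20,37,55,93,95 ] 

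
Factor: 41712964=2^2*10428241^1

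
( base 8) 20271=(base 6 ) 102441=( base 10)8377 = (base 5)232002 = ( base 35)6TC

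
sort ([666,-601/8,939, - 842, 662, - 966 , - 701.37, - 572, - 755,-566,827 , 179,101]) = [ - 966, - 842, - 755,  -  701.37, - 572, - 566, - 601/8 , 101 , 179, 662,666,827,939 ]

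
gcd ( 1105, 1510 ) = 5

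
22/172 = 11/86  =  0.13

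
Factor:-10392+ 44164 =2^2*8443^1 = 33772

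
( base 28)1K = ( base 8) 60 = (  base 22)24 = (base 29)1j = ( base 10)48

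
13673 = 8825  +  4848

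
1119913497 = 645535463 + 474378034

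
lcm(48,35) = 1680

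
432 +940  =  1372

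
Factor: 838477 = 29^2*997^1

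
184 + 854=1038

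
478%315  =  163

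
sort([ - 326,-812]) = [ - 812, - 326 ]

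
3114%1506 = 102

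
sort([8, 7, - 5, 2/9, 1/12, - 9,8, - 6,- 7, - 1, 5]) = [ - 9 , - 7, - 6, - 5, - 1, 1/12, 2/9,5, 7,8,8] 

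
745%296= 153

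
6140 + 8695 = 14835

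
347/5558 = 347/5558=0.06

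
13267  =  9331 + 3936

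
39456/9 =4384 = 4384.00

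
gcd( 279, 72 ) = 9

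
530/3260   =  53/326  =  0.16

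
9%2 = 1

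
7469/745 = 7469/745 = 10.03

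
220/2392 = 55/598 = 0.09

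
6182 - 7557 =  - 1375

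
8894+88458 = 97352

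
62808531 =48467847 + 14340684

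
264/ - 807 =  - 88/269 = -0.33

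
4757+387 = 5144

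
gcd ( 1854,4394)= 2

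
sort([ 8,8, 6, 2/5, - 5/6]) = [ - 5/6, 2/5, 6,8,8]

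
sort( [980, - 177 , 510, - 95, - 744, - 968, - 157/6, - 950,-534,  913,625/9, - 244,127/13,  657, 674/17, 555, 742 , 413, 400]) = [ - 968, - 950, - 744, - 534, - 244, - 177, - 95,-157/6,  127/13,  674/17,625/9, 400,413 , 510, 555,657,742, 913,980 ] 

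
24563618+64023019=88586637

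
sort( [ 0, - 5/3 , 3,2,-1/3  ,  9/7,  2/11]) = [  -  5/3, - 1/3,0,2/11,9/7, 2,3 ] 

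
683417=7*97631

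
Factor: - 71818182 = -2^1 * 3^2*173^1 * 23063^1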